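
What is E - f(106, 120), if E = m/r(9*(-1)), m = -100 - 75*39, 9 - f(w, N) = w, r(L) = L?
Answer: 3898/9 ≈ 433.11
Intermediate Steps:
f(w, N) = 9 - w
m = -3025 (m = -100 - 2925 = -3025)
E = 3025/9 (E = -3025/(9*(-1)) = -3025/(-9) = -3025*(-⅑) = 3025/9 ≈ 336.11)
E - f(106, 120) = 3025/9 - (9 - 1*106) = 3025/9 - (9 - 106) = 3025/9 - 1*(-97) = 3025/9 + 97 = 3898/9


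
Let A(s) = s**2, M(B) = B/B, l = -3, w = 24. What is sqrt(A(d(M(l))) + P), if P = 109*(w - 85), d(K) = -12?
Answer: I*sqrt(6505) ≈ 80.654*I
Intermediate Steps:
M(B) = 1
P = -6649 (P = 109*(24 - 85) = 109*(-61) = -6649)
sqrt(A(d(M(l))) + P) = sqrt((-12)**2 - 6649) = sqrt(144 - 6649) = sqrt(-6505) = I*sqrt(6505)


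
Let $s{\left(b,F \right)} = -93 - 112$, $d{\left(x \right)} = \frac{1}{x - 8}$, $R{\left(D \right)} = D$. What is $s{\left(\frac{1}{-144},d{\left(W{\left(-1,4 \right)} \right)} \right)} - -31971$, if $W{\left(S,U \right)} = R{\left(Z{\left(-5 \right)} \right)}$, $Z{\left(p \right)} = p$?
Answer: $31766$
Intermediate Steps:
$W{\left(S,U \right)} = -5$
$d{\left(x \right)} = \frac{1}{-8 + x}$
$s{\left(b,F \right)} = -205$ ($s{\left(b,F \right)} = -93 - 112 = -205$)
$s{\left(\frac{1}{-144},d{\left(W{\left(-1,4 \right)} \right)} \right)} - -31971 = -205 - -31971 = -205 + 31971 = 31766$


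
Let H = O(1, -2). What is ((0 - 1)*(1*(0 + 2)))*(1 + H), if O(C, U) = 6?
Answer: -14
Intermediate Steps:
H = 6
((0 - 1)*(1*(0 + 2)))*(1 + H) = ((0 - 1)*(1*(0 + 2)))*(1 + 6) = -2*7 = -14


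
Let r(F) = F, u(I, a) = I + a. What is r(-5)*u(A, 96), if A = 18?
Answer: -570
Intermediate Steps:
r(-5)*u(A, 96) = -5*(18 + 96) = -5*114 = -570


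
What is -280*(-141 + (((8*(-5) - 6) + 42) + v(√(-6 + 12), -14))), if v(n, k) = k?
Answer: 44520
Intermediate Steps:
-280*(-141 + (((8*(-5) - 6) + 42) + v(√(-6 + 12), -14))) = -280*(-141 + (((8*(-5) - 6) + 42) - 14)) = -280*(-141 + (((-40 - 6) + 42) - 14)) = -280*(-141 + ((-46 + 42) - 14)) = -280*(-141 + (-4 - 14)) = -280*(-141 - 18) = -280*(-159) = 44520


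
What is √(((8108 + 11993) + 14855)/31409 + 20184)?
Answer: 2*√101597572473/4487 ≈ 142.07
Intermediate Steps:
√(((8108 + 11993) + 14855)/31409 + 20184) = √((20101 + 14855)*(1/31409) + 20184) = √(34956*(1/31409) + 20184) = √(34956/31409 + 20184) = √(633994212/31409) = 2*√101597572473/4487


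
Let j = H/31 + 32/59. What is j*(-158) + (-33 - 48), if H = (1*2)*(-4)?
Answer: -230309/1829 ≈ -125.92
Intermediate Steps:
H = -8 (H = 2*(-4) = -8)
j = 520/1829 (j = -8/31 + 32/59 = 520/1829 ≈ 0.28431)
j*(-158) + (-33 - 48) = (520/1829)*(-158) + (-33 - 48) = -82160/1829 - 81 = -230309/1829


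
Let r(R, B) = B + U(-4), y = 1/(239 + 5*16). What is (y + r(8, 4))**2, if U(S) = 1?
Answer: 2547216/101761 ≈ 25.031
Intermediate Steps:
y = 1/319 (y = 1/(239 + 80) = 1/319 ≈ 0.0031348)
r(R, B) = 1 + B (r(R, B) = B + 1 = 1 + B)
(y + r(8, 4))**2 = (1/319 + (1 + 4))**2 = (1/319 + 5)**2 = (1596/319)**2 = 2547216/101761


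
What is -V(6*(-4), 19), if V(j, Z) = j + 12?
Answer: 12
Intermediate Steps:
V(j, Z) = 12 + j
-V(6*(-4), 19) = -(12 + 6*(-4)) = -(12 - 24) = -1*(-12) = 12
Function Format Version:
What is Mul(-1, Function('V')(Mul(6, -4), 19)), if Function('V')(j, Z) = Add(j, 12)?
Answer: 12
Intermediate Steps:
Function('V')(j, Z) = Add(12, j)
Mul(-1, Function('V')(Mul(6, -4), 19)) = Mul(-1, Add(12, Mul(6, -4))) = Mul(-1, Add(12, -24)) = Mul(-1, -12) = 12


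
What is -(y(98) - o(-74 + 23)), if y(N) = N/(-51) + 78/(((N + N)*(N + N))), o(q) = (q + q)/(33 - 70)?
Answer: 169494631/36245496 ≈ 4.6763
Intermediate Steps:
o(q) = -2*q/37 (o(q) = (2*q)/(-37) = (2*q)*(-1/37) = -2*q/37)
y(N) = -N/51 + 39/(2*N²) (y(N) = N*(-1/51) + 78/(((2*N)*(2*N))) = -N/51 + 78/((4*N²)) = -N/51 + 78*(1/(4*N²)) = -N/51 + 39/(2*N²))
-(y(98) - o(-74 + 23)) = -((-1/51*98 + (39/2)/98²) - (-2)*(-74 + 23)/37) = -((-98/51 + (39/2)*(1/9604)) - (-2)*(-51)/37) = -((-98/51 + 39/19208) - 1*102/37) = -(-1880395/979608 - 102/37) = -1*(-169494631/36245496) = 169494631/36245496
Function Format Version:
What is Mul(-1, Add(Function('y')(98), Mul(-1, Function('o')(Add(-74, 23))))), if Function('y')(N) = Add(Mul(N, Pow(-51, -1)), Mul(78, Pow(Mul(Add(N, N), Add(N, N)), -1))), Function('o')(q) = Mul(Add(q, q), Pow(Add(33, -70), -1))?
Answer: Rational(169494631, 36245496) ≈ 4.6763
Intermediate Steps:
Function('o')(q) = Mul(Rational(-2, 37), q) (Function('o')(q) = Mul(Mul(2, q), Pow(-37, -1)) = Mul(Mul(2, q), Rational(-1, 37)) = Mul(Rational(-2, 37), q))
Function('y')(N) = Add(Mul(Rational(-1, 51), N), Mul(Rational(39, 2), Pow(N, -2))) (Function('y')(N) = Add(Mul(N, Rational(-1, 51)), Mul(78, Pow(Mul(Mul(2, N), Mul(2, N)), -1))) = Add(Mul(Rational(-1, 51), N), Mul(78, Pow(Mul(4, Pow(N, 2)), -1))) = Add(Mul(Rational(-1, 51), N), Mul(78, Mul(Rational(1, 4), Pow(N, -2)))) = Add(Mul(Rational(-1, 51), N), Mul(Rational(39, 2), Pow(N, -2))))
Mul(-1, Add(Function('y')(98), Mul(-1, Function('o')(Add(-74, 23))))) = Mul(-1, Add(Add(Mul(Rational(-1, 51), 98), Mul(Rational(39, 2), Pow(98, -2))), Mul(-1, Mul(Rational(-2, 37), Add(-74, 23))))) = Mul(-1, Add(Add(Rational(-98, 51), Mul(Rational(39, 2), Rational(1, 9604))), Mul(-1, Mul(Rational(-2, 37), -51)))) = Mul(-1, Add(Add(Rational(-98, 51), Rational(39, 19208)), Mul(-1, Rational(102, 37)))) = Mul(-1, Add(Rational(-1880395, 979608), Rational(-102, 37))) = Mul(-1, Rational(-169494631, 36245496)) = Rational(169494631, 36245496)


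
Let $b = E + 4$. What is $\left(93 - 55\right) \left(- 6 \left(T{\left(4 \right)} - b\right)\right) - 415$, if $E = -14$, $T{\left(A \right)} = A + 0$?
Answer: $-3607$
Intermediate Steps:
$T{\left(A \right)} = A$
$b = -10$ ($b = -14 + 4 = -10$)
$\left(93 - 55\right) \left(- 6 \left(T{\left(4 \right)} - b\right)\right) - 415 = \left(93 - 55\right) \left(- 6 \left(4 - -10\right)\right) - 415 = 38 \left(- 6 \left(4 + 10\right)\right) - 415 = 38 \left(\left(-6\right) 14\right) - 415 = 38 \left(-84\right) - 415 = -3192 - 415 = -3607$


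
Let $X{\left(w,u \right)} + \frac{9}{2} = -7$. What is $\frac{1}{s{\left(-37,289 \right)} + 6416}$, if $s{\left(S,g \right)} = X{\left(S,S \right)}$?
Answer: $\frac{2}{12809} \approx 0.00015614$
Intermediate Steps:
$X{\left(w,u \right)} = - \frac{23}{2}$ ($X{\left(w,u \right)} = - \frac{9}{2} - 7 = - \frac{23}{2}$)
$s{\left(S,g \right)} = - \frac{23}{2}$
$\frac{1}{s{\left(-37,289 \right)} + 6416} = \frac{1}{- \frac{23}{2} + 6416} = \frac{1}{\frac{12809}{2}} = \frac{2}{12809}$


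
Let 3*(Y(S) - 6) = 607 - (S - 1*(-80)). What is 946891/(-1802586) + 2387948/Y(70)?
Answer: 12912995127359/856228350 ≈ 15081.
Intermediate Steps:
Y(S) = 545/3 - S/3 (Y(S) = 6 + (607 - (S - 1*(-80)))/3 = 6 + (607 - (S + 80))/3 = 6 + (607 - (80 + S))/3 = 6 + (607 + (-80 - S))/3 = 6 + (527 - S)/3 = 6 + (527/3 - S/3) = 545/3 - S/3)
946891/(-1802586) + 2387948/Y(70) = 946891/(-1802586) + 2387948/(545/3 - 1/3*70) = 946891*(-1/1802586) + 2387948/(545/3 - 70/3) = -946891/1802586 + 2387948/(475/3) = -946891/1802586 + 2387948*(3/475) = -946891/1802586 + 7163844/475 = 12912995127359/856228350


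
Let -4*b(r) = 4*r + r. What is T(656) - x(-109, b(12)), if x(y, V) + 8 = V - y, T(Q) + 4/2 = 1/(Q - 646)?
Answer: -879/10 ≈ -87.900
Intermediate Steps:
T(Q) = -2 + 1/(-646 + Q) (T(Q) = -2 + 1/(Q - 646) = -2 + 1/(-646 + Q))
b(r) = -5*r/4 (b(r) = -(4*r + r)/4 = -5*r/4)
x(y, V) = -8 + V - y (x(y, V) = -8 + (V - y) = -8 + V - y)
T(656) - x(-109, b(12)) = (1293 - 2*656)/(-646 + 656) - (-8 - 5/4*12 - 1*(-109)) = (1293 - 1312)/10 - (-8 - 15 + 109) = (1/10)*(-19) - 1*86 = -19/10 - 86 = -879/10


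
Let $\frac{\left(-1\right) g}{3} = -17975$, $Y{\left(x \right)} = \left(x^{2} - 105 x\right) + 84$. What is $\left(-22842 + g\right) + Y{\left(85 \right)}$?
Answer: $29467$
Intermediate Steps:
$Y{\left(x \right)} = 84 + x^{2} - 105 x$
$g = 53925$ ($g = \left(-3\right) \left(-17975\right) = 53925$)
$\left(-22842 + g\right) + Y{\left(85 \right)} = \left(-22842 + 53925\right) + \left(84 + 85^{2} - 8925\right) = 31083 + \left(84 + 7225 - 8925\right) = 31083 - 1616 = 29467$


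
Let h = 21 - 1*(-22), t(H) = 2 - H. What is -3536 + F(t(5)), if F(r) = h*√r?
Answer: -3536 + 43*I*√3 ≈ -3536.0 + 74.478*I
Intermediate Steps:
h = 43 (h = 21 + 22 = 43)
F(r) = 43*√r
-3536 + F(t(5)) = -3536 + 43*√(2 - 1*5) = -3536 + 43*√(2 - 5) = -3536 + 43*√(-3) = -3536 + 43*(I*√3) = -3536 + 43*I*√3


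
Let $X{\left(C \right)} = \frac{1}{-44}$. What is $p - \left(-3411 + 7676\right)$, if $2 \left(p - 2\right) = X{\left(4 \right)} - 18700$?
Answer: $- \frac{1197945}{88} \approx -13613.0$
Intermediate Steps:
$X{\left(C \right)} = - \frac{1}{44}$
$p = - \frac{822625}{88}$ ($p = 2 + \frac{- \frac{1}{44} - 18700}{2} = 2 + \frac{1}{2} \left(- \frac{822801}{44}\right) = 2 - \frac{822801}{88} = - \frac{822625}{88} \approx -9348.0$)
$p - \left(-3411 + 7676\right) = - \frac{822625}{88} - \left(-3411 + 7676\right) = - \frac{822625}{88} - 4265 = - \frac{1197945}{88}$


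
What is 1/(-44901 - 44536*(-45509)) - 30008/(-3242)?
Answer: 61069107250353/6597775449893 ≈ 9.2560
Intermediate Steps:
1/(-44901 - 44536*(-45509)) - 30008/(-3242) = -1/45509/(-89437) - 30008*(-1/3242) = -1/89437*(-1/45509) + 15004/1621 = 1/4070188433 + 15004/1621 = 61069107250353/6597775449893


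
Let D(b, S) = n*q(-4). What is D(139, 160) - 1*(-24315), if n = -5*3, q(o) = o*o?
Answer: 24075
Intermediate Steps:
q(o) = o**2
n = -15
D(b, S) = -240 (D(b, S) = -15*(-4)**2 = -15*16 = -240)
D(139, 160) - 1*(-24315) = -240 - 1*(-24315) = -240 + 24315 = 24075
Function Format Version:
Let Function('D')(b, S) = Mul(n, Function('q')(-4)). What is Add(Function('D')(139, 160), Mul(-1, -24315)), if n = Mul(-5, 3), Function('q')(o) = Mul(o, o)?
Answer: 24075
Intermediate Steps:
Function('q')(o) = Pow(o, 2)
n = -15
Function('D')(b, S) = -240 (Function('D')(b, S) = Mul(-15, Pow(-4, 2)) = Mul(-15, 16) = -240)
Add(Function('D')(139, 160), Mul(-1, -24315)) = Add(-240, Mul(-1, -24315)) = Add(-240, 24315) = 24075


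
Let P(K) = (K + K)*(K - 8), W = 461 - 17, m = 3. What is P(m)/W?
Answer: -5/74 ≈ -0.067568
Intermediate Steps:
W = 444
P(K) = 2*K*(-8 + K) (P(K) = (2*K)*(-8 + K) = 2*K*(-8 + K))
P(m)/W = (2*3*(-8 + 3))/444 = (2*3*(-5))*(1/444) = -30*1/444 = -5/74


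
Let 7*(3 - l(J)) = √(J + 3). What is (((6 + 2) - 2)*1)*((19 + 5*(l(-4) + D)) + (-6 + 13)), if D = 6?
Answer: 426 - 30*I/7 ≈ 426.0 - 4.2857*I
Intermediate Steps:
l(J) = 3 - √(3 + J)/7 (l(J) = 3 - √(J + 3)/7 = 3 - √(3 + J)/7)
(((6 + 2) - 2)*1)*((19 + 5*(l(-4) + D)) + (-6 + 13)) = (((6 + 2) - 2)*1)*((19 + 5*((3 - √(3 - 4)/7) + 6)) + (-6 + 13)) = ((8 - 2)*1)*((19 + 5*((3 - I/7) + 6)) + 7) = (6*1)*((19 + 5*((3 - I/7) + 6)) + 7) = 6*((19 + 5*(9 - I/7)) + 7) = 6*((19 + (45 - 5*I/7)) + 7) = 6*((64 - 5*I/7) + 7) = 6*(71 - 5*I/7) = 426 - 30*I/7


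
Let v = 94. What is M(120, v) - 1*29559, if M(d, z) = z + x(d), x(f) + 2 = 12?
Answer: -29455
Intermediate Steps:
x(f) = 10 (x(f) = -2 + 12 = 10)
M(d, z) = 10 + z (M(d, z) = z + 10 = 10 + z)
M(120, v) - 1*29559 = (10 + 94) - 1*29559 = 104 - 29559 = -29455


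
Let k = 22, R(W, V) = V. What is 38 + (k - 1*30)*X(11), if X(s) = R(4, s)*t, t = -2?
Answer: 214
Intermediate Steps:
X(s) = -2*s (X(s) = s*(-2) = -2*s)
38 + (k - 1*30)*X(11) = 38 + (22 - 1*30)*(-2*11) = 38 + (22 - 30)*(-22) = 38 - 8*(-22) = 38 + 176 = 214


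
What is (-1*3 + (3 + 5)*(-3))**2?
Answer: 729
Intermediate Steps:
(-1*3 + (3 + 5)*(-3))**2 = (-3 + 8*(-3))**2 = (-3 - 24)**2 = (-27)**2 = 729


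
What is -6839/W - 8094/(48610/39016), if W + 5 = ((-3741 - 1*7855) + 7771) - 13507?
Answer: -2737307104529/421375785 ≈ -6496.1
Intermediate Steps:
W = -17337 (W = -5 + (((-3741 - 1*7855) + 7771) - 13507) = -5 + (((-3741 - 7855) + 7771) - 13507) = -5 + ((-11596 + 7771) - 13507) = -5 + (-3825 - 13507) = -5 - 17332 = -17337)
-6839/W - 8094/(48610/39016) = -6839/(-17337) - 8094/(48610/39016) = -6839*(-1/17337) - 8094/(48610*(1/39016)) = 6839/17337 - 8094/24305/19508 = 6839/17337 - 8094*19508/24305 = 6839/17337 - 157897752/24305 = -2737307104529/421375785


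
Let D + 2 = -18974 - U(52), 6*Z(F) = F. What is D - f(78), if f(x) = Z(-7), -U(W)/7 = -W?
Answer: -116033/6 ≈ -19339.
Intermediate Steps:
Z(F) = F/6
U(W) = 7*W (U(W) = -(-7)*W = 7*W)
f(x) = -7/6 (f(x) = (1/6)*(-7) = -7/6)
D = -19340 (D = -2 + (-18974 - 7*52) = -2 + (-18974 - 1*364) = -2 + (-18974 - 364) = -2 - 19338 = -19340)
D - f(78) = -19340 - 1*(-7/6) = -19340 + 7/6 = -116033/6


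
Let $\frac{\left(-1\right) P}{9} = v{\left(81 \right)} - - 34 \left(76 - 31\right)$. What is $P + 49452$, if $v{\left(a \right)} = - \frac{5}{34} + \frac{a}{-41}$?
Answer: $\frac{49767339}{1394} \approx 35701.0$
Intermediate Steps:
$v{\left(a \right)} = - \frac{5}{34} - \frac{a}{41}$ ($v{\left(a \right)} = \left(-5\right) \frac{1}{34} + a \left(- \frac{1}{41}\right) = - \frac{5}{34} - \frac{a}{41}$)
$P = - \frac{19168749}{1394}$ ($P = - 9 \left(\left(- \frac{5}{34} - \frac{81}{41}\right) - - 34 \left(76 - 31\right)\right) = - 9 \left(\left(- \frac{5}{34} - \frac{81}{41}\right) - \left(-34\right) 45\right) = - 9 \left(- \frac{2959}{1394} - -1530\right) = - 9 \left(- \frac{2959}{1394} + 1530\right) = \left(-9\right) \frac{2129861}{1394} = - \frac{19168749}{1394} \approx -13751.0$)
$P + 49452 = - \frac{19168749}{1394} + 49452 = \frac{49767339}{1394}$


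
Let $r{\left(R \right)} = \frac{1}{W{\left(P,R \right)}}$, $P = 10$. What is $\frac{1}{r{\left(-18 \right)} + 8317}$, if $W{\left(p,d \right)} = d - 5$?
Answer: $\frac{23}{191290} \approx 0.00012024$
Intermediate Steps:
$W{\left(p,d \right)} = -5 + d$
$r{\left(R \right)} = \frac{1}{-5 + R}$
$\frac{1}{r{\left(-18 \right)} + 8317} = \frac{1}{\frac{1}{-5 - 18} + 8317} = \frac{1}{\frac{1}{-23} + 8317} = \frac{1}{- \frac{1}{23} + 8317} = \frac{1}{\frac{191290}{23}} = \frac{23}{191290}$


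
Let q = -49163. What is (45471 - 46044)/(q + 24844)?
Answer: 573/24319 ≈ 0.023562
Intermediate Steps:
(45471 - 46044)/(q + 24844) = (45471 - 46044)/(-49163 + 24844) = -573/(-24319) = -573*(-1/24319) = 573/24319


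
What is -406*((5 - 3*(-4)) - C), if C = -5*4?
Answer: -15022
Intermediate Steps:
C = -20
-406*((5 - 3*(-4)) - C) = -406*((5 - 3*(-4)) - 1*(-20)) = -406*((5 + 12) + 20) = -406*(17 + 20) = -406*37 = -15022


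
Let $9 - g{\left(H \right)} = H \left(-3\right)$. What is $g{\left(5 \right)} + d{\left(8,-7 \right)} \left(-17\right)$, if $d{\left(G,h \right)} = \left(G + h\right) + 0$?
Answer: $7$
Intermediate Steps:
$d{\left(G,h \right)} = G + h$
$g{\left(H \right)} = 9 + 3 H$ ($g{\left(H \right)} = 9 - H \left(-3\right) = 9 - - 3 H = 9 + 3 H$)
$g{\left(5 \right)} + d{\left(8,-7 \right)} \left(-17\right) = \left(9 + 3 \cdot 5\right) + \left(8 - 7\right) \left(-17\right) = \left(9 + 15\right) + 1 \left(-17\right) = 24 - 17 = 7$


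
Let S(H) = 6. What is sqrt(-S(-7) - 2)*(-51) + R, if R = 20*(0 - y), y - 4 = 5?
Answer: -180 - 102*I*sqrt(2) ≈ -180.0 - 144.25*I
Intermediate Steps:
y = 9 (y = 4 + 5 = 9)
R = -180 (R = 20*(0 - 1*9) = 20*(0 - 9) = 20*(-9) = -180)
sqrt(-S(-7) - 2)*(-51) + R = sqrt(-1*6 - 2)*(-51) - 180 = sqrt(-6 - 2)*(-51) - 180 = sqrt(-8)*(-51) - 180 = (2*I*sqrt(2))*(-51) - 180 = -102*I*sqrt(2) - 180 = -180 - 102*I*sqrt(2)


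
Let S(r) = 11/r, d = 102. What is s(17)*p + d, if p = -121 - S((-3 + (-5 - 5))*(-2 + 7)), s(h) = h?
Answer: -126888/65 ≈ -1952.1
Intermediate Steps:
p = -7854/65 (p = -121 - 11/((-3 + (-5 - 5))*(-2 + 7)) = -121 - 11/((-3 - 10)*5) = -121 - 11/((-13*5)) = -121 - 11/(-65) = -121 - 11*(-1)/65 = -121 - 1*(-11/65) = -121 + 11/65 = -7854/65 ≈ -120.83)
s(17)*p + d = 17*(-7854/65) + 102 = -133518/65 + 102 = -126888/65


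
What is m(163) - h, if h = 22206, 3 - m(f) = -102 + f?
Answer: -22264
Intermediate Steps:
m(f) = 105 - f (m(f) = 3 - (-102 + f) = 3 + (102 - f) = 105 - f)
m(163) - h = (105 - 1*163) - 1*22206 = (105 - 163) - 22206 = -58 - 22206 = -22264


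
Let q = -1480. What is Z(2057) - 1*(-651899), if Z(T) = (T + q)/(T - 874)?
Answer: 771197094/1183 ≈ 6.5190e+5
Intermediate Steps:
Z(T) = (-1480 + T)/(-874 + T) (Z(T) = (T - 1480)/(T - 874) = (-1480 + T)/(-874 + T))
Z(2057) - 1*(-651899) = (-1480 + 2057)/(-874 + 2057) - 1*(-651899) = 577/1183 + 651899 = 771197094/1183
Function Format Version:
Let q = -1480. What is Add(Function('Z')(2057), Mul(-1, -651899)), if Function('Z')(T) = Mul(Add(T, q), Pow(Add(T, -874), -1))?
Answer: Rational(771197094, 1183) ≈ 6.5190e+5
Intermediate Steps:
Function('Z')(T) = Mul(Pow(Add(-874, T), -1), Add(-1480, T)) (Function('Z')(T) = Mul(Add(T, -1480), Pow(Add(T, -874), -1)) = Mul(Add(-1480, T), Pow(Add(-874, T), -1)) = Mul(Pow(Add(-874, T), -1), Add(-1480, T)))
Add(Function('Z')(2057), Mul(-1, -651899)) = Add(Mul(Pow(Add(-874, 2057), -1), Add(-1480, 2057)), Mul(-1, -651899)) = Add(Mul(Pow(1183, -1), 577), 651899) = Add(Mul(Rational(1, 1183), 577), 651899) = Add(Rational(577, 1183), 651899) = Rational(771197094, 1183)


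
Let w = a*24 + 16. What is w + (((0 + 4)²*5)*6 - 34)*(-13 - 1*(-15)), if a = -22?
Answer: 380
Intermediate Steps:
w = -512 (w = -22*24 + 16 = -528 + 16 = -512)
w + (((0 + 4)²*5)*6 - 34)*(-13 - 1*(-15)) = -512 + (((0 + 4)²*5)*6 - 34)*(-13 - 1*(-15)) = -512 + ((4²*5)*6 - 34)*(-13 + 15) = -512 + ((16*5)*6 - 34)*2 = -512 + (80*6 - 34)*2 = -512 + (480 - 34)*2 = -512 + 446*2 = -512 + 892 = 380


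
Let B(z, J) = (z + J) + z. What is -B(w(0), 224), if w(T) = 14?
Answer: -252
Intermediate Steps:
B(z, J) = J + 2*z (B(z, J) = (J + z) + z = J + 2*z)
-B(w(0), 224) = -(224 + 2*14) = -(224 + 28) = -1*252 = -252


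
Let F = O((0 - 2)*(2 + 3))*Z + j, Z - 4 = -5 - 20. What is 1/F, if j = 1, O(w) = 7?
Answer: -1/146 ≈ -0.0068493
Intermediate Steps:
Z = -21 (Z = 4 + (-5 - 20) = 4 - 25 = -21)
F = -146 (F = 7*(-21) + 1 = -147 + 1 = -146)
1/F = 1/(-146) = -1/146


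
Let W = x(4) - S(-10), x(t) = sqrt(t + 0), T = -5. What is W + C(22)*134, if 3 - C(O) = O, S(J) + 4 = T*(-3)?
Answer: -2555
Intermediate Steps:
S(J) = 11 (S(J) = -4 - 5*(-3) = -4 + 15 = 11)
x(t) = sqrt(t)
C(O) = 3 - O
W = -9 (W = sqrt(4) - 1*11 = 2 - 11 = -9)
W + C(22)*134 = -9 + (3 - 1*22)*134 = -9 + (3 - 22)*134 = -9 - 19*134 = -9 - 2546 = -2555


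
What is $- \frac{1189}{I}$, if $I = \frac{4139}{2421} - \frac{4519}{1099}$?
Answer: $\frac{3163547331}{6391738} \approx 494.94$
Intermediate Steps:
$I = - \frac{6391738}{2660679}$ ($I = 4139 \cdot \frac{1}{2421} - \frac{4519}{1099} = \frac{4139}{2421} - \frac{4519}{1099} = - \frac{6391738}{2660679} \approx -2.4023$)
$- \frac{1189}{I} = - \frac{1189}{- \frac{6391738}{2660679}} = \left(-1189\right) \left(- \frac{2660679}{6391738}\right) = \frac{3163547331}{6391738}$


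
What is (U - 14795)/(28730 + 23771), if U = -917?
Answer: -15712/52501 ≈ -0.29927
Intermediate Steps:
(U - 14795)/(28730 + 23771) = (-917 - 14795)/(28730 + 23771) = -15712/52501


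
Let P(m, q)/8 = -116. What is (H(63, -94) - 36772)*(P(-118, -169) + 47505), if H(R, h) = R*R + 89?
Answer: -1523719978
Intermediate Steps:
P(m, q) = -928 (P(m, q) = 8*(-116) = -928)
H(R, h) = 89 + R² (H(R, h) = R² + 89 = 89 + R²)
(H(63, -94) - 36772)*(P(-118, -169) + 47505) = ((89 + 63²) - 36772)*(-928 + 47505) = ((89 + 3969) - 36772)*46577 = (4058 - 36772)*46577 = -32714*46577 = -1523719978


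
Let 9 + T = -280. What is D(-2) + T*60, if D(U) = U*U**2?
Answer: -17348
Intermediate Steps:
T = -289 (T = -9 - 280 = -289)
D(U) = U**3
D(-2) + T*60 = (-2)**3 - 289*60 = -8 - 17340 = -17348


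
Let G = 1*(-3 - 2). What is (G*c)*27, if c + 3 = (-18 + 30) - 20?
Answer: 1485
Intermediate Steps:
G = -5 (G = 1*(-5) = -5)
c = -11 (c = -3 + ((-18 + 30) - 20) = -3 + (12 - 20) = -3 - 8 = -11)
(G*c)*27 = -5*(-11)*27 = 55*27 = 1485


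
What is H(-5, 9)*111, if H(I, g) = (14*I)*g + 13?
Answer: -68487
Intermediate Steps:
H(I, g) = 13 + 14*I*g (H(I, g) = 14*I*g + 13 = 13 + 14*I*g)
H(-5, 9)*111 = (13 + 14*(-5)*9)*111 = (13 - 630)*111 = -617*111 = -68487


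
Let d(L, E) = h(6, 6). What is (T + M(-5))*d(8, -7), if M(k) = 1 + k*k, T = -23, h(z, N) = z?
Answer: 18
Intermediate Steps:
d(L, E) = 6
M(k) = 1 + k²
(T + M(-5))*d(8, -7) = (-23 + (1 + (-5)²))*6 = (-23 + (1 + 25))*6 = (-23 + 26)*6 = 3*6 = 18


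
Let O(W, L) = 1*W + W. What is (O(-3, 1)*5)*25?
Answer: -750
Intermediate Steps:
O(W, L) = 2*W (O(W, L) = W + W = 2*W)
(O(-3, 1)*5)*25 = ((2*(-3))*5)*25 = -6*5*25 = -30*25 = -750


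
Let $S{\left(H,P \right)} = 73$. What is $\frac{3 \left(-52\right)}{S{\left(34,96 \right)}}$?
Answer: $- \frac{156}{73} \approx -2.137$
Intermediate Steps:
$\frac{3 \left(-52\right)}{S{\left(34,96 \right)}} = \frac{3 \left(-52\right)}{73} = \left(-156\right) \frac{1}{73} = - \frac{156}{73}$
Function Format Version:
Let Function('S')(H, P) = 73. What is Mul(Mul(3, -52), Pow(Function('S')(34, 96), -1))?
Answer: Rational(-156, 73) ≈ -2.1370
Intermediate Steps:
Mul(Mul(3, -52), Pow(Function('S')(34, 96), -1)) = Mul(Mul(3, -52), Pow(73, -1)) = Mul(-156, Rational(1, 73)) = Rational(-156, 73)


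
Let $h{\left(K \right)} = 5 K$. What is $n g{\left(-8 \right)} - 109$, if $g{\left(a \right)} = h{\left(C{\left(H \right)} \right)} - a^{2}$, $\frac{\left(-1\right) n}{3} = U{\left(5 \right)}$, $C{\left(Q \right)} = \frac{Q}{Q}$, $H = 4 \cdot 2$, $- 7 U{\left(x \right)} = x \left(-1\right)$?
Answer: $\frac{122}{7} \approx 17.429$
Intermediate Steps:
$U{\left(x \right)} = \frac{x}{7}$ ($U{\left(x \right)} = - \frac{x \left(-1\right)}{7} = - \frac{\left(-1\right) x}{7} = \frac{x}{7}$)
$H = 8$
$C{\left(Q \right)} = 1$
$n = - \frac{15}{7}$ ($n = - 3 \cdot \frac{1}{7} \cdot 5 = \left(-3\right) \frac{5}{7} = - \frac{15}{7} \approx -2.1429$)
$g{\left(a \right)} = 5 - a^{2}$ ($g{\left(a \right)} = 5 \cdot 1 - a^{2} = 5 - a^{2}$)
$n g{\left(-8 \right)} - 109 = - \frac{15 \left(5 - \left(-8\right)^{2}\right)}{7} - 109 = - \frac{15 \left(5 - 64\right)}{7} - 109 = \left(- \frac{15}{7}\right) \left(-59\right) - 109 = \frac{885}{7} - 109 = \frac{122}{7}$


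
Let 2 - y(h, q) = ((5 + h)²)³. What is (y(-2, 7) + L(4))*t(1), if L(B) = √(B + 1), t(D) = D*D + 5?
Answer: -4362 + 6*√5 ≈ -4348.6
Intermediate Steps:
t(D) = 5 + D² (t(D) = D² + 5 = 5 + D²)
y(h, q) = 2 - (5 + h)⁶ (y(h, q) = 2 - ((5 + h)²)³ = 2 - (5 + h)⁶)
L(B) = √(1 + B)
(y(-2, 7) + L(4))*t(1) = ((2 - (5 - 2)⁶) + √(1 + 4))*(5 + 1²) = ((2 - 1*3⁶) + √5)*(5 + 1) = ((2 - 1*729) + √5)*6 = ((2 - 729) + √5)*6 = (-727 + √5)*6 = -4362 + 6*√5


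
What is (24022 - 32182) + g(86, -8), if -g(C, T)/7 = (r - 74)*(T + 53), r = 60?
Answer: -3750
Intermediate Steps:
g(C, T) = 5194 + 98*T (g(C, T) = -7*(60 - 74)*(T + 53) = -(-98)*(53 + T) = -7*(-742 - 14*T) = 5194 + 98*T)
(24022 - 32182) + g(86, -8) = (24022 - 32182) + (5194 + 98*(-8)) = -8160 + (5194 - 784) = -8160 + 4410 = -3750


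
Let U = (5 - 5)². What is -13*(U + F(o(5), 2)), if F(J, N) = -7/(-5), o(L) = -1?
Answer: -91/5 ≈ -18.200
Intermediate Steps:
U = 0 (U = 0² = 0)
F(J, N) = 7/5 (F(J, N) = -7*(-⅕) = 7/5)
-13*(U + F(o(5), 2)) = -13*(0 + 7/5) = -13*7/5 = -91/5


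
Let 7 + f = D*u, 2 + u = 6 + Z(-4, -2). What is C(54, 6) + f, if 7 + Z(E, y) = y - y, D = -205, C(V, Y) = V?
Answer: 662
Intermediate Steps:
Z(E, y) = -7 (Z(E, y) = -7 + (y - y) = -7 + 0 = -7)
u = -3 (u = -2 + (6 - 7) = -2 - 1 = -3)
f = 608 (f = -7 - 205*(-3) = -7 + 615 = 608)
C(54, 6) + f = 54 + 608 = 662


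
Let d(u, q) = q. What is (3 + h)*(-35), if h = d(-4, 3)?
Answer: -210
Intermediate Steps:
h = 3
(3 + h)*(-35) = (3 + 3)*(-35) = 6*(-35) = -210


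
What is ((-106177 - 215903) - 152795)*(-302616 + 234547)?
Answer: 32324266375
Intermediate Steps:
((-106177 - 215903) - 152795)*(-302616 + 234547) = (-322080 - 152795)*(-68069) = -474875*(-68069) = 32324266375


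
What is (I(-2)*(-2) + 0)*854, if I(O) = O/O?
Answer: -1708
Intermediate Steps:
I(O) = 1
(I(-2)*(-2) + 0)*854 = (1*(-2) + 0)*854 = (-2 + 0)*854 = -2*854 = -1708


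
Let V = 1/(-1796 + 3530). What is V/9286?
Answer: 1/16101924 ≈ 6.2104e-8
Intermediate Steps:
V = 1/1734 ≈ 0.00057670
V/9286 = (1/1734)/9286 = (1/1734)*(1/9286) = 1/16101924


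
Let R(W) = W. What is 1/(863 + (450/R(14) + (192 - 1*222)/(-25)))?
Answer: 35/31372 ≈ 0.0011156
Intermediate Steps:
1/(863 + (450/R(14) + (192 - 1*222)/(-25))) = 1/(863 + (450/14 + (192 - 1*222)/(-25))) = 1/(863 + (450*(1/14) + (192 - 222)*(-1/25))) = 1/(863 + (225/7 - 30*(-1/25))) = 1/(863 + (225/7 + 6/5)) = 1/(863 + 1167/35) = 1/(31372/35) = 35/31372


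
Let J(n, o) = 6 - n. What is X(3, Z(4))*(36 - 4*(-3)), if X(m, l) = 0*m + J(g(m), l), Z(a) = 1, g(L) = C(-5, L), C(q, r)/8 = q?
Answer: 2208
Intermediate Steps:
C(q, r) = 8*q
g(L) = -40 (g(L) = 8*(-5) = -40)
X(m, l) = 46 (X(m, l) = 0*m + (6 - 1*(-40)) = 0 + (6 + 40) = 0 + 46 = 46)
X(3, Z(4))*(36 - 4*(-3)) = 46*(36 - 4*(-3)) = 46*(36 + 12) = 46*48 = 2208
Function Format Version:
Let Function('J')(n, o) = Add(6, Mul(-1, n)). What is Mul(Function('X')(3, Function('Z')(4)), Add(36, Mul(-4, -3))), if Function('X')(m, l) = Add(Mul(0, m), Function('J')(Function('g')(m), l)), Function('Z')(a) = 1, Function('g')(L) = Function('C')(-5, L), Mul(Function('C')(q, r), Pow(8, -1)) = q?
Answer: 2208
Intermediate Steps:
Function('C')(q, r) = Mul(8, q)
Function('g')(L) = -40 (Function('g')(L) = Mul(8, -5) = -40)
Function('X')(m, l) = 46 (Function('X')(m, l) = Add(Mul(0, m), Add(6, Mul(-1, -40))) = Add(0, Add(6, 40)) = Add(0, 46) = 46)
Mul(Function('X')(3, Function('Z')(4)), Add(36, Mul(-4, -3))) = Mul(46, Add(36, Mul(-4, -3))) = Mul(46, Add(36, 12)) = Mul(46, 48) = 2208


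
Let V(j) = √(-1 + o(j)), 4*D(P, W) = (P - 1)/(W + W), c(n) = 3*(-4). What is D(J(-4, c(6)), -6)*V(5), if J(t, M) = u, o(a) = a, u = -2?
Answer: ⅛ ≈ 0.12500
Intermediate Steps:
c(n) = -12
J(t, M) = -2
D(P, W) = (-1 + P)/(8*W) (D(P, W) = ((P - 1)/(W + W))/4 = ((-1 + P)/((2*W)))/4 = ((-1 + P)*(1/(2*W)))/4 = ((-1 + P)/(2*W))/4 = (-1 + P)/(8*W))
V(j) = √(-1 + j)
D(J(-4, c(6)), -6)*V(5) = ((⅛)*(-1 - 2)/(-6))*√(-1 + 5) = ((⅛)*(-⅙)*(-3))*√4 = (1/16)*2 = ⅛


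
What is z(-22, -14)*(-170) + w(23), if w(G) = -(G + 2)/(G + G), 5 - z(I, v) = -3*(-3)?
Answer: 31255/46 ≈ 679.46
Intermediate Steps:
z(I, v) = -4 (z(I, v) = 5 - (-3)*(-3) = 5 - 1*9 = 5 - 9 = -4)
w(G) = -(2 + G)/(2*G)
z(-22, -14)*(-170) + w(23) = -4*(-170) + (1/2)*(-2 - 1*23)/23 = 680 + (1/2)*(1/23)*(-2 - 23) = 680 + (1/2)*(1/23)*(-25) = 680 - 25/46 = 31255/46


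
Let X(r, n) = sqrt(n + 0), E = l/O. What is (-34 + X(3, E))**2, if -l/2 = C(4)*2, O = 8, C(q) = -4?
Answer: (34 - sqrt(2))**2 ≈ 1061.8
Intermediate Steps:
l = 16 (l = -(-8)*2 = -2*(-8) = 16)
E = 2 (E = 16/8 = 16*(1/8) = 2)
X(r, n) = sqrt(n)
(-34 + X(3, E))**2 = (-34 + sqrt(2))**2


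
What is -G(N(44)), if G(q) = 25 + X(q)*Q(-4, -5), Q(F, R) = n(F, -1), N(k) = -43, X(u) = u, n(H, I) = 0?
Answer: -25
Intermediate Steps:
Q(F, R) = 0
G(q) = 25 (G(q) = 25 + q*0 = 25 + 0 = 25)
-G(N(44)) = -1*25 = -25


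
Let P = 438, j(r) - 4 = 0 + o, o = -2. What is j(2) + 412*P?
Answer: 180458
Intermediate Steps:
j(r) = 2 (j(r) = 4 + (0 - 2) = 4 - 2 = 2)
j(2) + 412*P = 2 + 412*438 = 2 + 180456 = 180458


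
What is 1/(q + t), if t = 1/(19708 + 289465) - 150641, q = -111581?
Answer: -309173/81071962405 ≈ -3.8136e-6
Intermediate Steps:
t = -46574129892/309173 (t = 1/309173 - 150641 = -46574129892/309173 ≈ -1.5064e+5)
1/(q + t) = 1/(-111581 - 46574129892/309173) = 1/(-81071962405/309173) = -309173/81071962405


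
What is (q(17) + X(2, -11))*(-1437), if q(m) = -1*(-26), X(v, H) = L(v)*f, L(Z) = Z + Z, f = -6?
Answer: -2874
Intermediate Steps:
L(Z) = 2*Z
X(v, H) = -12*v (X(v, H) = (2*v)*(-6) = -12*v)
q(m) = 26
(q(17) + X(2, -11))*(-1437) = (26 - 12*2)*(-1437) = (26 - 24)*(-1437) = 2*(-1437) = -2874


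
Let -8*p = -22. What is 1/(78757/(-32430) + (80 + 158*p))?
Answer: 16215/8303239 ≈ 0.0019529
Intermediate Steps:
p = 11/4 (p = -⅛*(-22) = 11/4 ≈ 2.7500)
1/(78757/(-32430) + (80 + 158*p)) = 1/(78757/(-32430) + (80 + 158*(11/4))) = 1/(78757*(-1/32430) + (80 + 869/2)) = 1/(-78757/32430 + 1029/2) = 1/(8303239/16215) = 16215/8303239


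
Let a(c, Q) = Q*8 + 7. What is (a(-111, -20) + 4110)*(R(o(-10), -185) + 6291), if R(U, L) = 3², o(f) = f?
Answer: 24929100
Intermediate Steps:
R(U, L) = 9
a(c, Q) = 7 + 8*Q (a(c, Q) = 8*Q + 7 = 7 + 8*Q)
(a(-111, -20) + 4110)*(R(o(-10), -185) + 6291) = ((7 + 8*(-20)) + 4110)*(9 + 6291) = ((7 - 160) + 4110)*6300 = (-153 + 4110)*6300 = 3957*6300 = 24929100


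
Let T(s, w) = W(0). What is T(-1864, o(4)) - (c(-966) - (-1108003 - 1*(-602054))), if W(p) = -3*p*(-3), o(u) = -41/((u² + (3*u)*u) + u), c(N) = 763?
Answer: -506712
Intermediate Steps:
o(u) = -41/(u + 4*u²) (o(u) = -41/((u² + 3*u²) + u) = -41/(4*u² + u) = -41/(u + 4*u²))
W(p) = 9*p
T(s, w) = 0 (T(s, w) = 9*0 = 0)
T(-1864, o(4)) - (c(-966) - (-1108003 - 1*(-602054))) = 0 - (763 - (-1108003 - 1*(-602054))) = 0 - (763 - (-1108003 + 602054)) = 0 - (763 - 1*(-505949)) = 0 - (763 + 505949) = 0 - 1*506712 = 0 - 506712 = -506712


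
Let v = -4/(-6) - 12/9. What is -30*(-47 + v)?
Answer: 1430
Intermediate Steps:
v = -⅔ (v = -4*(-⅙) - 12*⅑ = ⅔ - 4/3 = -⅔ ≈ -0.66667)
-30*(-47 + v) = -30*(-47 - ⅔) = -30*(-143/3) = 1430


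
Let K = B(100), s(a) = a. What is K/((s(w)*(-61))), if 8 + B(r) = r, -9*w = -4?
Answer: -207/61 ≈ -3.3934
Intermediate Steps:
w = 4/9 (w = -⅑*(-4) = 4/9 ≈ 0.44444)
B(r) = -8 + r
K = 92 (K = -8 + 100 = 92)
K/((s(w)*(-61))) = 92/(((4/9)*(-61))) = 92/(-244/9) = 92*(-9/244) = -207/61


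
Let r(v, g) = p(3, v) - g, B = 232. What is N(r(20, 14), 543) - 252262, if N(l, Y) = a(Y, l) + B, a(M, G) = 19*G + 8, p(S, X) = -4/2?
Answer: -252326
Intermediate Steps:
p(S, X) = -2 (p(S, X) = -4*½ = -2)
r(v, g) = -2 - g
a(M, G) = 8 + 19*G
N(l, Y) = 240 + 19*l (N(l, Y) = (8 + 19*l) + 232 = 240 + 19*l)
N(r(20, 14), 543) - 252262 = (240 + 19*(-2 - 1*14)) - 252262 = (240 + 19*(-2 - 14)) - 252262 = (240 + 19*(-16)) - 252262 = (240 - 304) - 252262 = -64 - 252262 = -252326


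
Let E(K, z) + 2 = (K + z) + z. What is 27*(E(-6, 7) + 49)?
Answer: 1485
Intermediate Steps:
E(K, z) = -2 + K + 2*z (E(K, z) = -2 + ((K + z) + z) = -2 + (K + 2*z) = -2 + K + 2*z)
27*(E(-6, 7) + 49) = 27*((-2 - 6 + 2*7) + 49) = 27*((-2 - 6 + 14) + 49) = 27*(6 + 49) = 27*55 = 1485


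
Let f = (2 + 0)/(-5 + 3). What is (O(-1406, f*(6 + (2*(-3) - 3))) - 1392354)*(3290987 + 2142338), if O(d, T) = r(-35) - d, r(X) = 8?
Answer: -7557429075500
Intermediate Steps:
f = -1 (f = 2/(-2) = 2*(-½) = -1)
O(d, T) = 8 - d
(O(-1406, f*(6 + (2*(-3) - 3))) - 1392354)*(3290987 + 2142338) = ((8 - 1*(-1406)) - 1392354)*(3290987 + 2142338) = ((8 + 1406) - 1392354)*5433325 = (1414 - 1392354)*5433325 = -1390940*5433325 = -7557429075500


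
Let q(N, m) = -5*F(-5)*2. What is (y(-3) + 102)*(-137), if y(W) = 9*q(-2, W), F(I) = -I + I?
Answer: -13974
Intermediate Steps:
F(I) = 0
q(N, m) = 0 (q(N, m) = -5*0*2 = 0*2 = 0)
y(W) = 0 (y(W) = 9*0 = 0)
(y(-3) + 102)*(-137) = (0 + 102)*(-137) = 102*(-137) = -13974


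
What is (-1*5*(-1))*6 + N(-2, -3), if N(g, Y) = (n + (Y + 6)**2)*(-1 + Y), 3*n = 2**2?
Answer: -34/3 ≈ -11.333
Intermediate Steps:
n = 4/3 (n = (1/3)*2**2 = (1/3)*4 = 4/3 ≈ 1.3333)
N(g, Y) = (-1 + Y)*(4/3 + (6 + Y)**2) (N(g, Y) = (4/3 + (Y + 6)**2)*(-1 + Y) = (4/3 + (6 + Y)**2)*(-1 + Y) = (-1 + Y)*(4/3 + (6 + Y)**2))
(-1*5*(-1))*6 + N(-2, -3) = (-1*5*(-1))*6 + (-112/3 + (-3)**3 + 11*(-3)**2 + (76/3)*(-3)) = -5*(-1)*6 + (-112/3 - 27 + 11*9 - 76) = 5*6 + (-112/3 - 27 + 99 - 76) = 30 - 124/3 = -34/3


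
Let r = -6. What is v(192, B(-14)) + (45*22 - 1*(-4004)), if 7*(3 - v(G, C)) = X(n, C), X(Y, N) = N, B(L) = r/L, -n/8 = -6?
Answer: 244850/49 ≈ 4996.9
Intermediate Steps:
n = 48 (n = -8*(-6) = 48)
B(L) = -6/L
v(G, C) = 3 - C/7
v(192, B(-14)) + (45*22 - 1*(-4004)) = (3 - (-6)/(7*(-14))) + (45*22 - 1*(-4004)) = (3 - (-6)*(-1)/(7*14)) + (990 + 4004) = (3 - ⅐*3/7) + 4994 = (3 - 3/49) + 4994 = 144/49 + 4994 = 244850/49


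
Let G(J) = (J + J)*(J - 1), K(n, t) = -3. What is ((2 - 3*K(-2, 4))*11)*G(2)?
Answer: 484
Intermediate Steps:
G(J) = 2*J*(-1 + J) (G(J) = (2*J)*(-1 + J) = 2*J*(-1 + J))
((2 - 3*K(-2, 4))*11)*G(2) = ((2 - 3*(-3))*11)*(2*2*(-1 + 2)) = ((2 + 9)*11)*(2*2*1) = (11*11)*4 = 121*4 = 484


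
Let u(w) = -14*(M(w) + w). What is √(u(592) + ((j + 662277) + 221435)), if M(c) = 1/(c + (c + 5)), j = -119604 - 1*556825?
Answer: 3*√31258154861/1189 ≈ 446.09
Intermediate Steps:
j = -676429 (j = -119604 - 556825 = -676429)
M(c) = 1/(5 + 2*c) (M(c) = 1/(c + (5 + c)) = 1/(5 + 2*c))
u(w) = -14*w - 14/(5 + 2*w) (u(w) = -14*(1/(5 + 2*w) + w) = -14*(w + 1/(5 + 2*w)) = -14*w - 14/(5 + 2*w))
√(u(592) + ((j + 662277) + 221435)) = √(14*(-1 - 1*592*(5 + 2*592))/(5 + 2*592) + ((-676429 + 662277) + 221435)) = √(14*(-1 - 1*592*(5 + 1184))/(5 + 1184) + (-14152 + 221435)) = √(14*(-1 - 1*592*1189)/1189 + 207283) = √(14*(1/1189)*(-1 - 703888) + 207283) = √(14*(1/1189)*(-703889) + 207283) = √(-9854446/1189 + 207283) = √(236605041/1189) = 3*√31258154861/1189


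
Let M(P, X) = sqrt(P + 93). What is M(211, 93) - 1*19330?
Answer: -19330 + 4*sqrt(19) ≈ -19313.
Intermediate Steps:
M(P, X) = sqrt(93 + P)
M(211, 93) - 1*19330 = sqrt(93 + 211) - 1*19330 = sqrt(304) - 19330 = 4*sqrt(19) - 19330 = -19330 + 4*sqrt(19)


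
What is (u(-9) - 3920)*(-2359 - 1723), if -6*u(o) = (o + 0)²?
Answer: 16056547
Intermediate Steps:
u(o) = -o²/6 (u(o) = -(o + 0)²/6 = -o²/6)
(u(-9) - 3920)*(-2359 - 1723) = (-⅙*(-9)² - 3920)*(-2359 - 1723) = (-⅙*81 - 3920)*(-4082) = (-27/2 - 3920)*(-4082) = -7867/2*(-4082) = 16056547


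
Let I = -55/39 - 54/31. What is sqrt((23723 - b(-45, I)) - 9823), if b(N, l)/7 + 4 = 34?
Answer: 37*sqrt(10) ≈ 117.00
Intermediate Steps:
I = -3811/1209 (I = -55*1/39 - 54*1/31 = -55/39 - 54/31 = -3811/1209 ≈ -3.1522)
b(N, l) = 210 (b(N, l) = -28 + 7*34 = -28 + 238 = 210)
sqrt((23723 - b(-45, I)) - 9823) = sqrt((23723 - 1*210) - 9823) = sqrt((23723 - 210) - 9823) = sqrt(23513 - 9823) = sqrt(13690) = 37*sqrt(10)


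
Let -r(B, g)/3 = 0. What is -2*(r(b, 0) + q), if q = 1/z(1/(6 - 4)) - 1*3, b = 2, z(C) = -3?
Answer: 20/3 ≈ 6.6667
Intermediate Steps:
r(B, g) = 0 (r(B, g) = -3*0 = 0)
q = -10/3 (q = 1/(-3) - 1*3 = -1/3 - 3 = -10/3 ≈ -3.3333)
-2*(r(b, 0) + q) = -2*(0 - 10/3) = -2*(-10/3) = 20/3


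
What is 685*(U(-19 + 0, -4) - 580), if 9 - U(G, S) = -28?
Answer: -371955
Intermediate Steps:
U(G, S) = 37 (U(G, S) = 9 - 1*(-28) = 9 + 28 = 37)
685*(U(-19 + 0, -4) - 580) = 685*(37 - 580) = 685*(-543) = -371955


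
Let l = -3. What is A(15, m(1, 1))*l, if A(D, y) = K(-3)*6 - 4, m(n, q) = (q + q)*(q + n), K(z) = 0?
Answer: 12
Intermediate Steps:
m(n, q) = 2*q*(n + q) (m(n, q) = (2*q)*(n + q) = 2*q*(n + q))
A(D, y) = -4 (A(D, y) = 0*6 - 4 = 0 - 4 = -4)
A(15, m(1, 1))*l = -4*(-3) = 12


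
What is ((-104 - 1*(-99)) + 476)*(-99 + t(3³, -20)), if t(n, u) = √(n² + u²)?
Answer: -46629 + 471*√1129 ≈ -30803.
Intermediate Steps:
((-104 - 1*(-99)) + 476)*(-99 + t(3³, -20)) = ((-104 - 1*(-99)) + 476)*(-99 + √((3³)² + (-20)²)) = ((-104 + 99) + 476)*(-99 + √(27² + 400)) = (-5 + 476)*(-99 + √(729 + 400)) = 471*(-99 + √1129) = -46629 + 471*√1129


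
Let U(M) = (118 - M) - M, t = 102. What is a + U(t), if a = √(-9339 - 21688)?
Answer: -86 + I*√31027 ≈ -86.0 + 176.14*I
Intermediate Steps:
U(M) = 118 - 2*M
a = I*√31027 (a = √(-31027) = I*√31027 ≈ 176.14*I)
a + U(t) = I*√31027 + (118 - 2*102) = I*√31027 + (118 - 204) = I*√31027 - 86 = -86 + I*√31027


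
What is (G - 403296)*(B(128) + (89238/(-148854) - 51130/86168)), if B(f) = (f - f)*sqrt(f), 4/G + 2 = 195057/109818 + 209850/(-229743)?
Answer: 136611652154466686048442/283964972408646529 ≈ 4.8109e+5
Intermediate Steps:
G = -3737765448/1062672611 (G = 4/(-2 + (195057/109818 + 209850/(-229743))) = 4/(-2 + (195057*(1/109818) + 209850*(-1/229743))) = 4/(-2 + (21673/12202 - 69950/76581)) = 4/(-2 + 806210113/934441362) = 4/(-1062672611/934441362) = 4*(-934441362/1062672611) = -3737765448/1062672611 ≈ -3.5173)
B(f) = 0 (B(f) = 0*sqrt(f) = 0)
(G - 403296)*(B(128) + (89238/(-148854) - 51130/86168)) = (-3737765448/1062672611 - 403296)*(0 + (89238/(-148854) - 51130/86168)) = -428575351091304*(0 + (89238*(-1/148854) - 51130*1/86168))/1062672611 = -428575351091304*(0 + (-14873/24809 - 25565/43084))/1062672611 = -428575351091304*(0 - 1275030417/1068870956)/1062672611 = -428575351091304/1062672611*(-1275030417/1068870956) = 136611652154466686048442/283964972408646529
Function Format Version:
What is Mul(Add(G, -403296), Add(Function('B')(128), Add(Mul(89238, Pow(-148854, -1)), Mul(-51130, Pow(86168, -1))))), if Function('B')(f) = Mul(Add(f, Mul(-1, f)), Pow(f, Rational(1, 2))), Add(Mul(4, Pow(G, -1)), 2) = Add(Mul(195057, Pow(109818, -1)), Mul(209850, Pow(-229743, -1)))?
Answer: Rational(136611652154466686048442, 283964972408646529) ≈ 4.8109e+5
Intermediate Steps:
G = Rational(-3737765448, 1062672611) (G = Mul(4, Pow(Add(-2, Add(Mul(195057, Pow(109818, -1)), Mul(209850, Pow(-229743, -1)))), -1)) = Mul(4, Pow(Add(-2, Add(Mul(195057, Rational(1, 109818)), Mul(209850, Rational(-1, 229743)))), -1)) = Mul(4, Pow(Add(-2, Add(Rational(21673, 12202), Rational(-69950, 76581))), -1)) = Mul(4, Pow(Add(-2, Rational(806210113, 934441362)), -1)) = Mul(4, Pow(Rational(-1062672611, 934441362), -1)) = Mul(4, Rational(-934441362, 1062672611)) = Rational(-3737765448, 1062672611) ≈ -3.5173)
Function('B')(f) = 0 (Function('B')(f) = Mul(0, Pow(f, Rational(1, 2))) = 0)
Mul(Add(G, -403296), Add(Function('B')(128), Add(Mul(89238, Pow(-148854, -1)), Mul(-51130, Pow(86168, -1))))) = Mul(Add(Rational(-3737765448, 1062672611), -403296), Add(0, Add(Mul(89238, Pow(-148854, -1)), Mul(-51130, Pow(86168, -1))))) = Mul(Rational(-428575351091304, 1062672611), Add(0, Add(Mul(89238, Rational(-1, 148854)), Mul(-51130, Rational(1, 86168))))) = Mul(Rational(-428575351091304, 1062672611), Add(0, Add(Rational(-14873, 24809), Rational(-25565, 43084)))) = Mul(Rational(-428575351091304, 1062672611), Add(0, Rational(-1275030417, 1068870956))) = Mul(Rational(-428575351091304, 1062672611), Rational(-1275030417, 1068870956)) = Rational(136611652154466686048442, 283964972408646529)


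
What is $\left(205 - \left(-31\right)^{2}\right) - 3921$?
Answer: $-4677$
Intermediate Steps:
$\left(205 - \left(-31\right)^{2}\right) - 3921 = \left(205 - 961\right) - 3921 = -756 - 3921 = -4677$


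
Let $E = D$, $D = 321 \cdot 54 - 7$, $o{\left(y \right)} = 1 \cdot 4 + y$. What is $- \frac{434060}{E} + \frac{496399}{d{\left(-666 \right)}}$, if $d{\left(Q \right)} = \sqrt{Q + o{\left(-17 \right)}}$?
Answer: $- \frac{434060}{17327} - \frac{496399 i \sqrt{679}}{679} \approx -25.051 - 19050.0 i$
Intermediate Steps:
$o{\left(y \right)} = 4 + y$
$D = 17327$ ($D = 17334 - 7 = 17327$)
$d{\left(Q \right)} = \sqrt{-13 + Q}$ ($d{\left(Q \right)} = \sqrt{Q + \left(4 - 17\right)} = \sqrt{Q - 13} = \sqrt{-13 + Q}$)
$E = 17327$
$- \frac{434060}{E} + \frac{496399}{d{\left(-666 \right)}} = - \frac{434060}{17327} + \frac{496399}{\sqrt{-13 - 666}} = \left(-434060\right) \frac{1}{17327} + \frac{496399}{\sqrt{-679}} = - \frac{434060}{17327} + \frac{496399}{i \sqrt{679}} = - \frac{434060}{17327} + 496399 \left(- \frac{i \sqrt{679}}{679}\right) = - \frac{434060}{17327} - \frac{496399 i \sqrt{679}}{679}$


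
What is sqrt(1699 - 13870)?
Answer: I*sqrt(12171) ≈ 110.32*I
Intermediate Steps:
sqrt(1699 - 13870) = sqrt(-12171) = I*sqrt(12171)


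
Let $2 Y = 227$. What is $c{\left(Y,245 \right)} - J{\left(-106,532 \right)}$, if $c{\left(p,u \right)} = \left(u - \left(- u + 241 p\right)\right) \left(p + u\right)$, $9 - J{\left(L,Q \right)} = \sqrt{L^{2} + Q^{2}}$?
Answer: $- \frac{38522295}{4} + 2 \sqrt{73565} \approx -9.63 \cdot 10^{6}$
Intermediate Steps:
$J{\left(L,Q \right)} = 9 - \sqrt{L^{2} + Q^{2}}$
$Y = \frac{227}{2}$ ($Y = \frac{1}{2} \cdot 227 = \frac{227}{2} \approx 113.5$)
$c{\left(p,u \right)} = \left(p + u\right) \left(- 241 p + 2 u\right)$ ($c{\left(p,u \right)} = \left(u - \left(- u + 241 p\right)\right) \left(p + u\right) = \left(- 241 p + 2 u\right) \left(p + u\right) = \left(p + u\right) \left(- 241 p + 2 u\right)$)
$c{\left(Y,245 \right)} - J{\left(-106,532 \right)} = \left(- 241 \left(\frac{227}{2}\right)^{2} + 2 \cdot 245^{2} - \frac{54253}{2} \cdot 245\right) - \left(9 - \sqrt{\left(-106\right)^{2} + 532^{2}}\right) = \left(\left(-241\right) \frac{51529}{4} + 2 \cdot 60025 - \frac{13291985}{2}\right) - \left(9 - \sqrt{11236 + 283024}\right) = \left(- \frac{12418489}{4} + 120050 - \frac{13291985}{2}\right) - \left(9 - \sqrt{294260}\right) = - \frac{38522259}{4} - \left(9 - 2 \sqrt{73565}\right) = - \frac{38522295}{4} + 2 \sqrt{73565}$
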